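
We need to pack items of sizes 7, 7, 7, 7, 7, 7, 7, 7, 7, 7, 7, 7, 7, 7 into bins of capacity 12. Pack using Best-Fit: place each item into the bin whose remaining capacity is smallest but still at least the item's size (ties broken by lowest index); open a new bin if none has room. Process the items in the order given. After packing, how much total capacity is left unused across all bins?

7 → bin 1 (remaining 5)
7 → bin 2 (remaining 5)
7 → bin 3 (remaining 5)
7 → bin 4 (remaining 5)
7 → bin 5 (remaining 5)
7 → bin 6 (remaining 5)
7 → bin 7 (remaining 5)
7 → bin 8 (remaining 5)
7 → bin 9 (remaining 5)
7 → bin 10 (remaining 5)
7 → bin 11 (remaining 5)
7 → bin 12 (remaining 5)
7 → bin 13 (remaining 5)
7 → bin 14 (remaining 5)
14 bins × 12 = 168; used 98; unused 70.

70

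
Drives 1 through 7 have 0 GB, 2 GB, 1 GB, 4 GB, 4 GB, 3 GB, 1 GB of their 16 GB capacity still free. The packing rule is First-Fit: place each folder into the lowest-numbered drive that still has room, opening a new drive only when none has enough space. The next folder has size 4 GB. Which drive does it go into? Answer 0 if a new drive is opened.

4

Drives with room: drive 4 (4 GB), drive 5 (4 GB).
The first with room is drive 4.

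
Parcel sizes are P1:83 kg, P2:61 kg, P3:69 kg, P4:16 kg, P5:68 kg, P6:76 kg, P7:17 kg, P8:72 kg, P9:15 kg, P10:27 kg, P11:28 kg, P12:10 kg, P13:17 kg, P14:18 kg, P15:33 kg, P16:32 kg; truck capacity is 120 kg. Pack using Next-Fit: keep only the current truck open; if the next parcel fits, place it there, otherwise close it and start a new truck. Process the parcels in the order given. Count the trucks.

8 trucks

P1 (83 kg) → truck 1 (remaining 37 kg)
P2 (61 kg) → truck 2 (remaining 59 kg)
P3 (69 kg) → truck 3 (remaining 51 kg)
P4 (16 kg) → truck 3 (remaining 35 kg)
P5 (68 kg) → truck 4 (remaining 52 kg)
P6 (76 kg) → truck 5 (remaining 44 kg)
P7 (17 kg) → truck 5 (remaining 27 kg)
P8 (72 kg) → truck 6 (remaining 48 kg)
P9 (15 kg) → truck 6 (remaining 33 kg)
P10 (27 kg) → truck 6 (remaining 6 kg)
P11 (28 kg) → truck 7 (remaining 92 kg)
P12 (10 kg) → truck 7 (remaining 82 kg)
P13 (17 kg) → truck 7 (remaining 65 kg)
P14 (18 kg) → truck 7 (remaining 47 kg)
P15 (33 kg) → truck 7 (remaining 14 kg)
P16 (32 kg) → truck 8 (remaining 88 kg)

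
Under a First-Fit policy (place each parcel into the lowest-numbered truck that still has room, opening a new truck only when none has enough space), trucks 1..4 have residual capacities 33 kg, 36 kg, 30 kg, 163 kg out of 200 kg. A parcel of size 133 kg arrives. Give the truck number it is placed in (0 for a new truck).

Trucks with room: truck 4 (163 kg).
The first with room is truck 4.

4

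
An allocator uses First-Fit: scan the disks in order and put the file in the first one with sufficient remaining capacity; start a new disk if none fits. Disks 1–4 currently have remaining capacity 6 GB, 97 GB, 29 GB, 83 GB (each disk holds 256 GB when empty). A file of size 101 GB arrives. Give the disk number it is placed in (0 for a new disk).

0

No disk has ≥ 101 GB free, so a new disk is opened.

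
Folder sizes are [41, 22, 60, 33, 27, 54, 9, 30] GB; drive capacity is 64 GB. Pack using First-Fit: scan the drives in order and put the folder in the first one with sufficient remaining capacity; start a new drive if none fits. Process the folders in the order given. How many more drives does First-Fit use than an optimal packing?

First-Fit: [41,22] [60] [33,27] [54,9] [30] → 5 drives.
Total size 276 GB; any packing needs at least ⌈276/64⌉ = 5 drives.
So 5 is already optimal.

0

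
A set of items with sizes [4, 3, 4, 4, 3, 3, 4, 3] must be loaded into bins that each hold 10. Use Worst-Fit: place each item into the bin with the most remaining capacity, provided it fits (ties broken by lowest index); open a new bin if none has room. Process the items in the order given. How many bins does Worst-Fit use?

4 → bin 1 (remaining 6)
3 → bin 1 (remaining 3)
4 → bin 2 (remaining 6)
4 → bin 2 (remaining 2)
3 → bin 1 (remaining 0)
3 → bin 3 (remaining 7)
4 → bin 3 (remaining 3)
3 → bin 3 (remaining 0)
Final bins: [4,3,3] [4,4] [3,4,3].

3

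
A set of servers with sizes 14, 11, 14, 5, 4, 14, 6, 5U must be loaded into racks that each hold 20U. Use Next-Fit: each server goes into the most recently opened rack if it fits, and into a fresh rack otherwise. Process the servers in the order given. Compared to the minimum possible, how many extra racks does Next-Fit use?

1

Next-Fit: [14] [11] [14,5] [4,14] [6,5] → 5 racks.
Total size 73U; any packing needs at least ⌈73/20⌉ = 4 racks.
An optimal packing achieves that bound: [14,6] [14,5] [14,5] [11,4] → 4 racks.
Excess: 5 − 4 = 1.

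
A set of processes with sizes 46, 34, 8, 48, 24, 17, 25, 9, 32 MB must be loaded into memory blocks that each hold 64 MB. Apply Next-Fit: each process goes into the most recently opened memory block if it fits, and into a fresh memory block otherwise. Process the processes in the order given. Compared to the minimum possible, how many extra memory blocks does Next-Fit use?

Next-Fit: [46] [34,8] [48] [24,17] [25,9] [32] → 6 memory blocks.
Total size 243 MB; any packing needs at least ⌈243/64⌉ = 4 memory blocks.
An optimal packing achieves that bound: [48,9] [46,17] [34,25] [32,24,8] → 4 memory blocks.
Excess: 6 − 4 = 2.

2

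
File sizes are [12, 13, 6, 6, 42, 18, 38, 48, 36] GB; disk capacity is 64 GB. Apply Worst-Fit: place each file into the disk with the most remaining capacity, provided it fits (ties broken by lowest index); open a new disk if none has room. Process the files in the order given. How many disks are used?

5

Put 12 GB in disk 1; 52 GB remain.
Put 13 GB in disk 1; 39 GB remain.
Put 6 GB in disk 1; 33 GB remain.
Put 6 GB in disk 1; 27 GB remain.
Put 42 GB in disk 2; 22 GB remain.
Put 18 GB in disk 1; 9 GB remain.
Put 38 GB in disk 3; 26 GB remain.
Put 48 GB in disk 4; 16 GB remain.
Put 36 GB in disk 5; 28 GB remain.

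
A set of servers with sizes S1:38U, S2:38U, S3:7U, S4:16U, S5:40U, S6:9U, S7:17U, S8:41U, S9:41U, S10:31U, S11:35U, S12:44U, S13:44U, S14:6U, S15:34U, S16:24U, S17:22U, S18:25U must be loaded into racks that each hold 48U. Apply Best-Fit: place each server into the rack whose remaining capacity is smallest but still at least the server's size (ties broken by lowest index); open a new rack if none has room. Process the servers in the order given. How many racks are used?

Put S1 (38U) in rack 1; 10U remain.
Put S2 (38U) in rack 2; 10U remain.
Put S3 (7U) in rack 1; 3U remain.
Put S4 (16U) in rack 3; 32U remain.
Put S5 (40U) in rack 4; 8U remain.
Put S6 (9U) in rack 2; 1U remain.
Put S7 (17U) in rack 3; 15U remain.
Put S8 (41U) in rack 5; 7U remain.
Put S9 (41U) in rack 6; 7U remain.
Put S10 (31U) in rack 7; 17U remain.
Put S11 (35U) in rack 8; 13U remain.
Put S12 (44U) in rack 9; 4U remain.
Put S13 (44U) in rack 10; 4U remain.
Put S14 (6U) in rack 5; 1U remain.
Put S15 (34U) in rack 11; 14U remain.
Put S16 (24U) in rack 12; 24U remain.
Put S17 (22U) in rack 12; 2U remain.
Put S18 (25U) in rack 13; 23U remain.

13 racks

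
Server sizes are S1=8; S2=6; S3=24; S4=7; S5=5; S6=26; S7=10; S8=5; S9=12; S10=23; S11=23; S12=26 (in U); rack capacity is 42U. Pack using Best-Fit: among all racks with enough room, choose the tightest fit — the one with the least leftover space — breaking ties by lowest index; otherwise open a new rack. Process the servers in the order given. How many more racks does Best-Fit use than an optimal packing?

1

Best-Fit: [8,6,24] [7,5,26] [10,5,12] [23] [23] [26] → 6 racks.
Total size 175U; any packing needs at least ⌈175/42⌉ = 5 racks.
An optimal packing achieves that bound: [26,12] [26,10,6] [24,8,7] [23,5,5] [23] → 5 racks.
Excess: 6 − 5 = 1.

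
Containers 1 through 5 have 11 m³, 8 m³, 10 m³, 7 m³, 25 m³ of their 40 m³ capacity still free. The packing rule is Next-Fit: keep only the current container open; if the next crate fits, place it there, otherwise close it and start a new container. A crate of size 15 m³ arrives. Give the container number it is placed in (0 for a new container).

Next-Fit only looks at container 5, which has 25 m³ free.
15 m³ fits there.

5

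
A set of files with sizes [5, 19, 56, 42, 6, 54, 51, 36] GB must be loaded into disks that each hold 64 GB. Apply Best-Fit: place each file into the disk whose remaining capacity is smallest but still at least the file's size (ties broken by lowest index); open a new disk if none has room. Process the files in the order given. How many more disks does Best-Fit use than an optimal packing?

0

Best-Fit: [5,19,36] [56,6] [42] [54] [51] → 5 disks.
Total size 269 GB; any packing needs at least ⌈269/64⌉ = 5 disks.
So 5 is already optimal.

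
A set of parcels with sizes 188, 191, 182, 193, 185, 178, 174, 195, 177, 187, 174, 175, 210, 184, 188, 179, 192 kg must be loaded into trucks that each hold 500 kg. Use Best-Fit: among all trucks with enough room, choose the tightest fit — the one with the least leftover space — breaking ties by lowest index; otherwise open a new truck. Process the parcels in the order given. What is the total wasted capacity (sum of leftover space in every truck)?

1348

Put 188 kg in truck 1; 312 kg remain.
Put 191 kg in truck 1; 121 kg remain.
Put 182 kg in truck 2; 318 kg remain.
Put 193 kg in truck 2; 125 kg remain.
Put 185 kg in truck 3; 315 kg remain.
Put 178 kg in truck 3; 137 kg remain.
Put 174 kg in truck 4; 326 kg remain.
Put 195 kg in truck 4; 131 kg remain.
Put 177 kg in truck 5; 323 kg remain.
Put 187 kg in truck 5; 136 kg remain.
Put 174 kg in truck 6; 326 kg remain.
Put 175 kg in truck 6; 151 kg remain.
Put 210 kg in truck 7; 290 kg remain.
Put 184 kg in truck 7; 106 kg remain.
Put 188 kg in truck 8; 312 kg remain.
Put 179 kg in truck 8; 133 kg remain.
Put 192 kg in truck 9; 308 kg remain.
9 trucks × 500 kg = 4500 kg; used 3152 kg; unused 1348 kg.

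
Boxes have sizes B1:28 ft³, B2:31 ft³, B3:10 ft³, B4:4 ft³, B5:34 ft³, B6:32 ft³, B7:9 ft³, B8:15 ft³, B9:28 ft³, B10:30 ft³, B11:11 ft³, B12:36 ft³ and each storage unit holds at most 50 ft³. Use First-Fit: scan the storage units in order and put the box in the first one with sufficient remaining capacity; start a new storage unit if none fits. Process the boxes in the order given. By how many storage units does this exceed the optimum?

First-Fit: [28,10,4] [31,9] [34,15] [32,11] [28] [30] [36] → 7 storage units.
7 boxes exceed 25 ft³ (half the capacity), and no two of those can share a storage unit, so at least 7 storage units are needed.
So 7 is already optimal.

0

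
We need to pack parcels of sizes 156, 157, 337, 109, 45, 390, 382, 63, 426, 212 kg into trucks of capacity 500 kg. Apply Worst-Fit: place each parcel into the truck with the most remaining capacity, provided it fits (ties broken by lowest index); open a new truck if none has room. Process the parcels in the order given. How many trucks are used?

6 trucks

156 kg → truck 1 (remaining 344 kg)
157 kg → truck 1 (remaining 187 kg)
337 kg → truck 2 (remaining 163 kg)
109 kg → truck 1 (remaining 78 kg)
45 kg → truck 2 (remaining 118 kg)
390 kg → truck 3 (remaining 110 kg)
382 kg → truck 4 (remaining 118 kg)
63 kg → truck 2 (remaining 55 kg)
426 kg → truck 5 (remaining 74 kg)
212 kg → truck 6 (remaining 288 kg)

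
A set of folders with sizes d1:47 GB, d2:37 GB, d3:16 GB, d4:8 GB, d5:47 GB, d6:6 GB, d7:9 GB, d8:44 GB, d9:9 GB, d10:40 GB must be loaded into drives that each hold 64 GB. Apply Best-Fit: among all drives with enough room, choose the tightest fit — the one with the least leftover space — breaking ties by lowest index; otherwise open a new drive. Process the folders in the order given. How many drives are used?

drive 1: place d1 (47 GB), 17 GB left
drive 2: place d2 (37 GB), 27 GB left
drive 1: place d3 (16 GB), 1 GB left
drive 2: place d4 (8 GB), 19 GB left
drive 3: place d5 (47 GB), 17 GB left
drive 3: place d6 (6 GB), 11 GB left
drive 3: place d7 (9 GB), 2 GB left
drive 4: place d8 (44 GB), 20 GB left
drive 2: place d9 (9 GB), 10 GB left
drive 5: place d10 (40 GB), 24 GB left
Final drives: [47,16] [37,8,9] [47,6,9] [44] [40].

5 drives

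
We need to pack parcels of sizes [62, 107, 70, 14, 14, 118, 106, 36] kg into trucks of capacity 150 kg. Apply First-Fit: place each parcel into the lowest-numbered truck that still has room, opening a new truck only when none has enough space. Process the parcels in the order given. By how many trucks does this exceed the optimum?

0

First-Fit: [62,70,14] [107,14] [118] [106,36] → 4 trucks.
Total size 527 kg; any packing needs at least ⌈527/150⌉ = 4 trucks.
So 4 is already optimal.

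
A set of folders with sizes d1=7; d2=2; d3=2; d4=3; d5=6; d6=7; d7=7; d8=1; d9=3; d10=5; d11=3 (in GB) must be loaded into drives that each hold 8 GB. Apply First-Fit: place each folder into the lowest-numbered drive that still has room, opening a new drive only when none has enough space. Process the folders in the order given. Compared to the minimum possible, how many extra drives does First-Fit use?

1

First-Fit: [7,1] [2,2,3] [6] [7] [7] [3,5] [3] → 7 drives.
Total size 46 GB; any packing needs at least ⌈46/8⌉ = 6 drives.
An optimal packing achieves that bound: [7,1] [7] [7] [6,2] [5,3] [3,3,2] → 6 drives.
Excess: 7 − 6 = 1.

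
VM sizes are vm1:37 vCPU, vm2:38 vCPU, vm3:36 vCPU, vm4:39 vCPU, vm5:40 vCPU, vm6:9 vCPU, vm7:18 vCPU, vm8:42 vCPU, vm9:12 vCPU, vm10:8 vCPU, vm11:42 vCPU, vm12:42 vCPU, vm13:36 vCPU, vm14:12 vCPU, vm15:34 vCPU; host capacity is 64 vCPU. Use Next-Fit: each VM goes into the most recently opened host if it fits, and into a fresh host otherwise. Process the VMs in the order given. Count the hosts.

host 1: place vm1 (37 vCPU), 27 vCPU left
host 2: place vm2 (38 vCPU), 26 vCPU left
host 3: place vm3 (36 vCPU), 28 vCPU left
host 4: place vm4 (39 vCPU), 25 vCPU left
host 5: place vm5 (40 vCPU), 24 vCPU left
host 5: place vm6 (9 vCPU), 15 vCPU left
host 6: place vm7 (18 vCPU), 46 vCPU left
host 6: place vm8 (42 vCPU), 4 vCPU left
host 7: place vm9 (12 vCPU), 52 vCPU left
host 7: place vm10 (8 vCPU), 44 vCPU left
host 7: place vm11 (42 vCPU), 2 vCPU left
host 8: place vm12 (42 vCPU), 22 vCPU left
host 9: place vm13 (36 vCPU), 28 vCPU left
host 9: place vm14 (12 vCPU), 16 vCPU left
host 10: place vm15 (34 vCPU), 30 vCPU left

10 hosts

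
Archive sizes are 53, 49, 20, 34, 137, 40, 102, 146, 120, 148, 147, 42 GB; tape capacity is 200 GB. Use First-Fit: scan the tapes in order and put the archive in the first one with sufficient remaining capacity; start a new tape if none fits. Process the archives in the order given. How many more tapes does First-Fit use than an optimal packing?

1

First-Fit: [53,49,20,34,40] [137,42] [102] [146] [120] [148] [147] → 7 tapes.
Total size 1038 GB; any packing needs at least ⌈1038/200⌉ = 6 tapes.
An optimal packing achieves that bound: [148,49] [147,53] [146,42] [137,40,20] [120,34] [102] → 6 tapes.
Excess: 7 − 6 = 1.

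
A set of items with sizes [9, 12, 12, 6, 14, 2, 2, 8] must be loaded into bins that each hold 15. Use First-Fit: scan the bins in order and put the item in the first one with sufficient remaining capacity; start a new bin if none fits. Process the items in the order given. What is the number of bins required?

5

bin 1: place 9, 6 left
bin 2: place 12, 3 left
bin 3: place 12, 3 left
bin 1: place 6, 0 left
bin 4: place 14, 1 left
bin 2: place 2, 1 left
bin 3: place 2, 1 left
bin 5: place 8, 7 left
Final bins: [9,6] [12,2] [12,2] [14] [8].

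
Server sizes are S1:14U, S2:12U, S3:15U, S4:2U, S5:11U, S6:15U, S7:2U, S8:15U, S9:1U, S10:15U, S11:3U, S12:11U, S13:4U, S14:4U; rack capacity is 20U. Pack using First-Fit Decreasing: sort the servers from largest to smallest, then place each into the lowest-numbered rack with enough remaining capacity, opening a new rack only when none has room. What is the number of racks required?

8

Sorted descending: 15, 15, 15, 15, 14, 12, 11, 11, 4, 4, 3, 2, 2, 1.
Put 15U in rack 1; 5U remain.
Put 15U in rack 2; 5U remain.
Put 15U in rack 3; 5U remain.
Put 15U in rack 4; 5U remain.
Put 14U in rack 5; 6U remain.
Put 12U in rack 6; 8U remain.
Put 11U in rack 7; 9U remain.
Put 11U in rack 8; 9U remain.
Put 4U in rack 1; 1U remain.
Put 4U in rack 2; 1U remain.
Put 3U in rack 3; 2U remain.
Put 2U in rack 3; 0U remain.
Put 2U in rack 4; 3U remain.
Put 1U in rack 1; 0U remain.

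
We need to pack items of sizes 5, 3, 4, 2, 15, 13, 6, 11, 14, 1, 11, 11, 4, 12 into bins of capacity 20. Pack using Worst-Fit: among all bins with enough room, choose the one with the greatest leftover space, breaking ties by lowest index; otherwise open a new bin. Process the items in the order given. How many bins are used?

Put 5 in bin 1; 15 remain.
Put 3 in bin 1; 12 remain.
Put 4 in bin 1; 8 remain.
Put 2 in bin 1; 6 remain.
Put 15 in bin 2; 5 remain.
Put 13 in bin 3; 7 remain.
Put 6 in bin 3; 1 remain.
Put 11 in bin 4; 9 remain.
Put 14 in bin 5; 6 remain.
Put 1 in bin 4; 8 remain.
Put 11 in bin 6; 9 remain.
Put 11 in bin 7; 9 remain.
Put 4 in bin 6; 5 remain.
Put 12 in bin 8; 8 remain.

8 bins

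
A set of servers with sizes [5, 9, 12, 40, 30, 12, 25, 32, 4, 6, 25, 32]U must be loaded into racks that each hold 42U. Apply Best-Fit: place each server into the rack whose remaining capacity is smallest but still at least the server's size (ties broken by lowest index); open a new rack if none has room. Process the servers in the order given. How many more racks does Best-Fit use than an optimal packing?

1

Best-Fit: [5,9,12] [40] [30,12] [25] [32,4,6] [25] [32] → 7 racks.
Total size 232U; any packing needs at least ⌈232/42⌉ = 6 racks.
An optimal packing achieves that bound: [40] [32,9] [32,6,4] [30,12] [25,12,5] [25] → 6 racks.
Excess: 7 − 6 = 1.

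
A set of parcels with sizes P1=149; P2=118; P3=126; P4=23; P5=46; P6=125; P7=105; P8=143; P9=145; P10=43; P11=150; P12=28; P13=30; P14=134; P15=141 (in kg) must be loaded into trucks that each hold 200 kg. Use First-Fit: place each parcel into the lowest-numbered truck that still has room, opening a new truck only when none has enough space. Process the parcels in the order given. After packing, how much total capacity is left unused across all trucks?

Put P1 (149 kg) in truck 1; 51 kg remain.
Put P2 (118 kg) in truck 2; 82 kg remain.
Put P3 (126 kg) in truck 3; 74 kg remain.
Put P4 (23 kg) in truck 1; 28 kg remain.
Put P5 (46 kg) in truck 2; 36 kg remain.
Put P6 (125 kg) in truck 4; 75 kg remain.
Put P7 (105 kg) in truck 5; 95 kg remain.
Put P8 (143 kg) in truck 6; 57 kg remain.
Put P9 (145 kg) in truck 7; 55 kg remain.
Put P10 (43 kg) in truck 3; 31 kg remain.
Put P11 (150 kg) in truck 8; 50 kg remain.
Put P12 (28 kg) in truck 1; 0 kg remain.
Put P13 (30 kg) in truck 2; 6 kg remain.
Put P14 (134 kg) in truck 9; 66 kg remain.
Put P15 (141 kg) in truck 10; 59 kg remain.
10 trucks × 200 kg = 2000 kg; used 1506 kg; unused 494 kg.

494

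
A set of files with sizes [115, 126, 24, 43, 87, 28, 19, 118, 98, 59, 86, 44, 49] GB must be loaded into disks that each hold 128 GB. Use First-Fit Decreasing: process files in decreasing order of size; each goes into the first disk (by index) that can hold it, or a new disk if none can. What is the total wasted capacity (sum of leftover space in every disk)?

Sorted descending: 126, 118, 115, 98, 87, 86, 59, 49, 44, 43, 28, 24, 19.
126 GB → disk 1 (remaining 2 GB)
118 GB → disk 2 (remaining 10 GB)
115 GB → disk 3 (remaining 13 GB)
98 GB → disk 4 (remaining 30 GB)
87 GB → disk 5 (remaining 41 GB)
86 GB → disk 6 (remaining 42 GB)
59 GB → disk 7 (remaining 69 GB)
49 GB → disk 7 (remaining 20 GB)
44 GB → disk 8 (remaining 84 GB)
43 GB → disk 8 (remaining 41 GB)
28 GB → disk 4 (remaining 2 GB)
24 GB → disk 5 (remaining 17 GB)
19 GB → disk 6 (remaining 23 GB)
8 disks × 128 GB = 1024 GB; used 896 GB; unused 128 GB.

128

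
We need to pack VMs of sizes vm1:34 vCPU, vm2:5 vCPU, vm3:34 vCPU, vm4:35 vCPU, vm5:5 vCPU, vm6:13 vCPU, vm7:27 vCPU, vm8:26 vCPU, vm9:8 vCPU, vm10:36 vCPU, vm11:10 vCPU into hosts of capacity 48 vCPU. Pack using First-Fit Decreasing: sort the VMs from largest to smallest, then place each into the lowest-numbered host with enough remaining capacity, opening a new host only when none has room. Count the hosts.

Sorted descending: 36, 35, 34, 34, 27, 26, 13, 10, 8, 5, 5.
36 vCPU → host 1 (remaining 12 vCPU)
35 vCPU → host 2 (remaining 13 vCPU)
34 vCPU → host 3 (remaining 14 vCPU)
34 vCPU → host 4 (remaining 14 vCPU)
27 vCPU → host 5 (remaining 21 vCPU)
26 vCPU → host 6 (remaining 22 vCPU)
13 vCPU → host 2 (remaining 0 vCPU)
10 vCPU → host 1 (remaining 2 vCPU)
8 vCPU → host 3 (remaining 6 vCPU)
5 vCPU → host 3 (remaining 1 vCPU)
5 vCPU → host 4 (remaining 9 vCPU)
Final hosts: [36,10] [35,13] [34,8,5] [34,5] [27] [26].

6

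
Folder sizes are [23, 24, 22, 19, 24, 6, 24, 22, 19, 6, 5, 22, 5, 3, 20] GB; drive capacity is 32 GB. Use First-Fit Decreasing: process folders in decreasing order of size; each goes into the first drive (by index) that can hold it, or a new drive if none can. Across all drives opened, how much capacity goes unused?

Sorted descending: 24, 24, 24, 23, 22, 22, 22, 20, 19, 19, 6, 6, 5, 5, 3.
drive 1: place 24 GB, 8 GB left
drive 2: place 24 GB, 8 GB left
drive 3: place 24 GB, 8 GB left
drive 4: place 23 GB, 9 GB left
drive 5: place 22 GB, 10 GB left
drive 6: place 22 GB, 10 GB left
drive 7: place 22 GB, 10 GB left
drive 8: place 20 GB, 12 GB left
drive 9: place 19 GB, 13 GB left
drive 10: place 19 GB, 13 GB left
drive 1: place 6 GB, 2 GB left
drive 2: place 6 GB, 2 GB left
drive 3: place 5 GB, 3 GB left
drive 4: place 5 GB, 4 GB left
drive 3: place 3 GB, 0 GB left
10 drives × 32 GB = 320 GB; used 244 GB; unused 76 GB.

76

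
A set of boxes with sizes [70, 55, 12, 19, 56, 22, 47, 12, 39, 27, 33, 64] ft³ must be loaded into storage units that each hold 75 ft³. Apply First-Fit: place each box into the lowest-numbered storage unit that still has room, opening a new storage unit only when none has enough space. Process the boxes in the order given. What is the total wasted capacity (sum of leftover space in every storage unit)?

storage unit 1: place 70 ft³, 5 ft³ left
storage unit 2: place 55 ft³, 20 ft³ left
storage unit 2: place 12 ft³, 8 ft³ left
storage unit 3: place 19 ft³, 56 ft³ left
storage unit 3: place 56 ft³, 0 ft³ left
storage unit 4: place 22 ft³, 53 ft³ left
storage unit 4: place 47 ft³, 6 ft³ left
storage unit 5: place 12 ft³, 63 ft³ left
storage unit 5: place 39 ft³, 24 ft³ left
storage unit 6: place 27 ft³, 48 ft³ left
storage unit 6: place 33 ft³, 15 ft³ left
storage unit 7: place 64 ft³, 11 ft³ left
7 storage units × 75 ft³ = 525 ft³; used 456 ft³; unused 69 ft³.

69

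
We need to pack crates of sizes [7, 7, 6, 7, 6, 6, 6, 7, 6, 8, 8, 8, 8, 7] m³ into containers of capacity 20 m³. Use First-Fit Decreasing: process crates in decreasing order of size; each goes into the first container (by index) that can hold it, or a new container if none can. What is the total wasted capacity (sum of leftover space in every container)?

23

Sorted descending: 8, 8, 8, 8, 7, 7, 7, 7, 7, 6, 6, 6, 6, 6.
container 1: place 8 m³, 12 m³ left
container 1: place 8 m³, 4 m³ left
container 2: place 8 m³, 12 m³ left
container 2: place 8 m³, 4 m³ left
container 3: place 7 m³, 13 m³ left
container 3: place 7 m³, 6 m³ left
container 4: place 7 m³, 13 m³ left
container 4: place 7 m³, 6 m³ left
container 5: place 7 m³, 13 m³ left
container 3: place 6 m³, 0 m³ left
container 4: place 6 m³, 0 m³ left
container 5: place 6 m³, 7 m³ left
container 5: place 6 m³, 1 m³ left
container 6: place 6 m³, 14 m³ left
6 containers × 20 m³ = 120 m³; used 97 m³; unused 23 m³.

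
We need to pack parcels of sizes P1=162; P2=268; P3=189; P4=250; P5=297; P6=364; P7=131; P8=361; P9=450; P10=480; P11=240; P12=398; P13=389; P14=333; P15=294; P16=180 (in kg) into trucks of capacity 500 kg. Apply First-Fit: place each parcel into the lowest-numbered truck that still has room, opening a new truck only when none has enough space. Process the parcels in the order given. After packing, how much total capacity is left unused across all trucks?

1214

Put P1 (162 kg) in truck 1; 338 kg remain.
Put P2 (268 kg) in truck 1; 70 kg remain.
Put P3 (189 kg) in truck 2; 311 kg remain.
Put P4 (250 kg) in truck 2; 61 kg remain.
Put P5 (297 kg) in truck 3; 203 kg remain.
Put P6 (364 kg) in truck 4; 136 kg remain.
Put P7 (131 kg) in truck 3; 72 kg remain.
Put P8 (361 kg) in truck 5; 139 kg remain.
Put P9 (450 kg) in truck 6; 50 kg remain.
Put P10 (480 kg) in truck 7; 20 kg remain.
Put P11 (240 kg) in truck 8; 260 kg remain.
Put P12 (398 kg) in truck 9; 102 kg remain.
Put P13 (389 kg) in truck 10; 111 kg remain.
Put P14 (333 kg) in truck 11; 167 kg remain.
Put P15 (294 kg) in truck 12; 206 kg remain.
Put P16 (180 kg) in truck 8; 80 kg remain.
12 trucks × 500 kg = 6000 kg; used 4786 kg; unused 1214 kg.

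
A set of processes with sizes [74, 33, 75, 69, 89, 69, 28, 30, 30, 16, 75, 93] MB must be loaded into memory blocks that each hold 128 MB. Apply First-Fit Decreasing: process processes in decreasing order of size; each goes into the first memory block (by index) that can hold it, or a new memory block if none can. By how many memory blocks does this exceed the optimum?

First-Fit Decreasing: [93,33] [89,30] [75,30,16] [75,28] [74] [69] [69] → 7 memory blocks.
7 processes exceed 64 MB (half the capacity), and no two of those can share a memory block, so at least 7 memory blocks are needed.
So 7 is already optimal.

0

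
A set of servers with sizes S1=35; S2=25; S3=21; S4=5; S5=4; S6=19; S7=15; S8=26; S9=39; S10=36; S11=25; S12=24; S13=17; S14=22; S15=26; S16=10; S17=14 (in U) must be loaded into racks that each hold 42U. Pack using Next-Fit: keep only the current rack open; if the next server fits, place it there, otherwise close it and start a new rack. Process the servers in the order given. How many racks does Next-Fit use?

12 racks

rack 1: place S1 (35U), 7U left
rack 2: place S2 (25U), 17U left
rack 3: place S3 (21U), 21U left
rack 3: place S4 (5U), 16U left
rack 3: place S5 (4U), 12U left
rack 4: place S6 (19U), 23U left
rack 4: place S7 (15U), 8U left
rack 5: place S8 (26U), 16U left
rack 6: place S9 (39U), 3U left
rack 7: place S10 (36U), 6U left
rack 8: place S11 (25U), 17U left
rack 9: place S12 (24U), 18U left
rack 9: place S13 (17U), 1U left
rack 10: place S14 (22U), 20U left
rack 11: place S15 (26U), 16U left
rack 11: place S16 (10U), 6U left
rack 12: place S17 (14U), 28U left
Final racks: [35] [25] [21,5,4] [19,15] [26] [39] [36] [25] [24,17] [22] [26,10] [14].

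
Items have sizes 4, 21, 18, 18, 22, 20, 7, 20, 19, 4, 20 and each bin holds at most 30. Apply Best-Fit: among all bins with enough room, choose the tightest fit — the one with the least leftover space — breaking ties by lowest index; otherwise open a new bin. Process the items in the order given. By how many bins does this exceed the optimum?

Best-Fit: [4,21,4] [18] [18] [22,7] [20] [20] [19] [20] → 8 bins.
8 items exceed 15 (half the capacity), and no two of those can share a bin, so at least 8 bins are needed.
So 8 is already optimal.

0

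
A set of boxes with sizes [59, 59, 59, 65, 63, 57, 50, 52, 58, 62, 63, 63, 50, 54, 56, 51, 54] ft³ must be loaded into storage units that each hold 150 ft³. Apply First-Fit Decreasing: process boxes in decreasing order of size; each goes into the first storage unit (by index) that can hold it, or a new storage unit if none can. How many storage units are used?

9

Sorted descending: 65, 63, 63, 63, 62, 59, 59, 59, 58, 57, 56, 54, 54, 52, 51, 50, 50.
storage unit 1: place 65 ft³, 85 ft³ left
storage unit 1: place 63 ft³, 22 ft³ left
storage unit 2: place 63 ft³, 87 ft³ left
storage unit 2: place 63 ft³, 24 ft³ left
storage unit 3: place 62 ft³, 88 ft³ left
storage unit 3: place 59 ft³, 29 ft³ left
storage unit 4: place 59 ft³, 91 ft³ left
storage unit 4: place 59 ft³, 32 ft³ left
storage unit 5: place 58 ft³, 92 ft³ left
storage unit 5: place 57 ft³, 35 ft³ left
storage unit 6: place 56 ft³, 94 ft³ left
storage unit 6: place 54 ft³, 40 ft³ left
storage unit 7: place 54 ft³, 96 ft³ left
storage unit 7: place 52 ft³, 44 ft³ left
storage unit 8: place 51 ft³, 99 ft³ left
storage unit 8: place 50 ft³, 49 ft³ left
storage unit 9: place 50 ft³, 100 ft³ left
Final storage units: [65,63] [63,63] [62,59] [59,59] [58,57] [56,54] [54,52] [51,50] [50].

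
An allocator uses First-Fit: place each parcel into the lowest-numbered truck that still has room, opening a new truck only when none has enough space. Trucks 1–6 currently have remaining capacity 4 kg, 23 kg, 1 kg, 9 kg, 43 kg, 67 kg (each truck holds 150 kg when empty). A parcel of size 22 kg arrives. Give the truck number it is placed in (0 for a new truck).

Trucks with room: truck 2 (23 kg), truck 5 (43 kg), truck 6 (67 kg).
The first with room is truck 2.

2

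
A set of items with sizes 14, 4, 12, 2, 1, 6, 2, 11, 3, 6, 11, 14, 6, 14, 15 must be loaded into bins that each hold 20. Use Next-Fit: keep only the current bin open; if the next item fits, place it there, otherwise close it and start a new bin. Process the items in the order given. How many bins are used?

14 → bin 1 (remaining 6)
4 → bin 1 (remaining 2)
12 → bin 2 (remaining 8)
2 → bin 2 (remaining 6)
1 → bin 2 (remaining 5)
6 → bin 3 (remaining 14)
2 → bin 3 (remaining 12)
11 → bin 3 (remaining 1)
3 → bin 4 (remaining 17)
6 → bin 4 (remaining 11)
11 → bin 4 (remaining 0)
14 → bin 5 (remaining 6)
6 → bin 5 (remaining 0)
14 → bin 6 (remaining 6)
15 → bin 7 (remaining 5)

7 bins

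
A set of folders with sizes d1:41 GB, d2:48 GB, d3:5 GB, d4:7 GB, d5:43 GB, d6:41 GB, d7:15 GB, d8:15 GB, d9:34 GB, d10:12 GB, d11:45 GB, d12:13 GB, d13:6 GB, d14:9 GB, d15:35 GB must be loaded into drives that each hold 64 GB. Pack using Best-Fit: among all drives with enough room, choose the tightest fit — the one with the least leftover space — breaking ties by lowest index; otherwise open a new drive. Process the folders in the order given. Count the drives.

drive 1: place d1 (41 GB), 23 GB left
drive 2: place d2 (48 GB), 16 GB left
drive 2: place d3 (5 GB), 11 GB left
drive 2: place d4 (7 GB), 4 GB left
drive 3: place d5 (43 GB), 21 GB left
drive 4: place d6 (41 GB), 23 GB left
drive 3: place d7 (15 GB), 6 GB left
drive 1: place d8 (15 GB), 8 GB left
drive 5: place d9 (34 GB), 30 GB left
drive 4: place d10 (12 GB), 11 GB left
drive 6: place d11 (45 GB), 19 GB left
drive 6: place d12 (13 GB), 6 GB left
drive 3: place d13 (6 GB), 0 GB left
drive 4: place d14 (9 GB), 2 GB left
drive 7: place d15 (35 GB), 29 GB left
Final drives: [41,15] [48,5,7] [43,15,6] [41,12,9] [34] [45,13] [35].

7 drives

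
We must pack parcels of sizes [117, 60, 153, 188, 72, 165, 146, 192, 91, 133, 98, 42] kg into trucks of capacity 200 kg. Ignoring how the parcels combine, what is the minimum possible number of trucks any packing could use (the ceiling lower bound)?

8 trucks

Total size = 117 + 60 + 153 + 188 + 72 + 165 + 146 + 192 + 91 + 133 + 98 + 42 = 1457 kg.
⌈1457 / 200⌉ = 8.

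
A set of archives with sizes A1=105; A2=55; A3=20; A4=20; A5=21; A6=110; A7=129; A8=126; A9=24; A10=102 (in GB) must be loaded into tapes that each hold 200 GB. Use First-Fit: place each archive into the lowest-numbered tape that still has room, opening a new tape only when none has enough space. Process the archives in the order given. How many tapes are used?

5 tapes

tape 1: place A1 (105 GB), 95 GB left
tape 1: place A2 (55 GB), 40 GB left
tape 1: place A3 (20 GB), 20 GB left
tape 1: place A4 (20 GB), 0 GB left
tape 2: place A5 (21 GB), 179 GB left
tape 2: place A6 (110 GB), 69 GB left
tape 3: place A7 (129 GB), 71 GB left
tape 4: place A8 (126 GB), 74 GB left
tape 2: place A9 (24 GB), 45 GB left
tape 5: place A10 (102 GB), 98 GB left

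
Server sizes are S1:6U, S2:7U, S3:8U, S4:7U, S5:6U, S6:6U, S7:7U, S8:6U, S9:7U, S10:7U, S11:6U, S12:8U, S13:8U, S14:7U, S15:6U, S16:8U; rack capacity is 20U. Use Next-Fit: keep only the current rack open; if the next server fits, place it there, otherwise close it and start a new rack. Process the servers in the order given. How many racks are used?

7 racks

rack 1: place S1 (6U), 14U left
rack 1: place S2 (7U), 7U left
rack 2: place S3 (8U), 12U left
rack 2: place S4 (7U), 5U left
rack 3: place S5 (6U), 14U left
rack 3: place S6 (6U), 8U left
rack 3: place S7 (7U), 1U left
rack 4: place S8 (6U), 14U left
rack 4: place S9 (7U), 7U left
rack 4: place S10 (7U), 0U left
rack 5: place S11 (6U), 14U left
rack 5: place S12 (8U), 6U left
rack 6: place S13 (8U), 12U left
rack 6: place S14 (7U), 5U left
rack 7: place S15 (6U), 14U left
rack 7: place S16 (8U), 6U left
Final racks: [6,7] [8,7] [6,6,7] [6,7,7] [6,8] [8,7] [6,8].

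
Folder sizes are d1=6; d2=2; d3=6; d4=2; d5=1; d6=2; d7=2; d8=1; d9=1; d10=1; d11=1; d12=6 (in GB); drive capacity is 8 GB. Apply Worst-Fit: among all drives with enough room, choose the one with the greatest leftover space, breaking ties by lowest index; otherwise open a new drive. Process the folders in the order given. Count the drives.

Put d1 (6 GB) in drive 1; 2 GB remain.
Put d2 (2 GB) in drive 1; 0 GB remain.
Put d3 (6 GB) in drive 2; 2 GB remain.
Put d4 (2 GB) in drive 2; 0 GB remain.
Put d5 (1 GB) in drive 3; 7 GB remain.
Put d6 (2 GB) in drive 3; 5 GB remain.
Put d7 (2 GB) in drive 3; 3 GB remain.
Put d8 (1 GB) in drive 3; 2 GB remain.
Put d9 (1 GB) in drive 3; 1 GB remain.
Put d10 (1 GB) in drive 3; 0 GB remain.
Put d11 (1 GB) in drive 4; 7 GB remain.
Put d12 (6 GB) in drive 4; 1 GB remain.
Final drives: [6,2] [6,2] [1,2,2,1,1,1] [1,6].

4 drives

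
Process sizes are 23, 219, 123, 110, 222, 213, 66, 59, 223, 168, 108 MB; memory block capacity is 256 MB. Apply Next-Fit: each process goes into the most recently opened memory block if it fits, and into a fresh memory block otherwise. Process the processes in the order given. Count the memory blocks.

8

Put 23 MB in memory block 1; 233 MB remain.
Put 219 MB in memory block 1; 14 MB remain.
Put 123 MB in memory block 2; 133 MB remain.
Put 110 MB in memory block 2; 23 MB remain.
Put 222 MB in memory block 3; 34 MB remain.
Put 213 MB in memory block 4; 43 MB remain.
Put 66 MB in memory block 5; 190 MB remain.
Put 59 MB in memory block 5; 131 MB remain.
Put 223 MB in memory block 6; 33 MB remain.
Put 168 MB in memory block 7; 88 MB remain.
Put 108 MB in memory block 8; 148 MB remain.
Final memory blocks: [23,219] [123,110] [222] [213] [66,59] [223] [168] [108].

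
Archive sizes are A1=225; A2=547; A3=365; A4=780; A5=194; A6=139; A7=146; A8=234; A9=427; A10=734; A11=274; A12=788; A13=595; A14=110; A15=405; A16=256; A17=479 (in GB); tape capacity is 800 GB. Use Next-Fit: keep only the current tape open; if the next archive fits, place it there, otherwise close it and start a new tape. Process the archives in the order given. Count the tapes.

A1 (225 GB) → tape 1 (remaining 575 GB)
A2 (547 GB) → tape 1 (remaining 28 GB)
A3 (365 GB) → tape 2 (remaining 435 GB)
A4 (780 GB) → tape 3 (remaining 20 GB)
A5 (194 GB) → tape 4 (remaining 606 GB)
A6 (139 GB) → tape 4 (remaining 467 GB)
A7 (146 GB) → tape 4 (remaining 321 GB)
A8 (234 GB) → tape 4 (remaining 87 GB)
A9 (427 GB) → tape 5 (remaining 373 GB)
A10 (734 GB) → tape 6 (remaining 66 GB)
A11 (274 GB) → tape 7 (remaining 526 GB)
A12 (788 GB) → tape 8 (remaining 12 GB)
A13 (595 GB) → tape 9 (remaining 205 GB)
A14 (110 GB) → tape 9 (remaining 95 GB)
A15 (405 GB) → tape 10 (remaining 395 GB)
A16 (256 GB) → tape 10 (remaining 139 GB)
A17 (479 GB) → tape 11 (remaining 321 GB)

11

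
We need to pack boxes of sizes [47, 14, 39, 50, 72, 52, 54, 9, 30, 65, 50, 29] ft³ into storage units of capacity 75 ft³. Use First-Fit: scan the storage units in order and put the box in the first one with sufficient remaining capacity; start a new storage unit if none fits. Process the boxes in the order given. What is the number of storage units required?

47 ft³ → storage unit 1 (remaining 28 ft³)
14 ft³ → storage unit 1 (remaining 14 ft³)
39 ft³ → storage unit 2 (remaining 36 ft³)
50 ft³ → storage unit 3 (remaining 25 ft³)
72 ft³ → storage unit 4 (remaining 3 ft³)
52 ft³ → storage unit 5 (remaining 23 ft³)
54 ft³ → storage unit 6 (remaining 21 ft³)
9 ft³ → storage unit 1 (remaining 5 ft³)
30 ft³ → storage unit 2 (remaining 6 ft³)
65 ft³ → storage unit 7 (remaining 10 ft³)
50 ft³ → storage unit 8 (remaining 25 ft³)
29 ft³ → storage unit 9 (remaining 46 ft³)
Final storage units: [47,14,9] [39,30] [50] [72] [52] [54] [65] [50] [29].

9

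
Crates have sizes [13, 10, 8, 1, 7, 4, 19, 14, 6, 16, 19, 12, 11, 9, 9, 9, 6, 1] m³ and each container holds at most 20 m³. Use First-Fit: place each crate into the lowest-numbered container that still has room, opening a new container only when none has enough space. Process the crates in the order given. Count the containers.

10

container 1: place 13 m³, 7 m³ left
container 2: place 10 m³, 10 m³ left
container 2: place 8 m³, 2 m³ left
container 1: place 1 m³, 6 m³ left
container 3: place 7 m³, 13 m³ left
container 1: place 4 m³, 2 m³ left
container 4: place 19 m³, 1 m³ left
container 5: place 14 m³, 6 m³ left
container 3: place 6 m³, 7 m³ left
container 6: place 16 m³, 4 m³ left
container 7: place 19 m³, 1 m³ left
container 8: place 12 m³, 8 m³ left
container 9: place 11 m³, 9 m³ left
container 9: place 9 m³, 0 m³ left
container 10: place 9 m³, 11 m³ left
container 10: place 9 m³, 2 m³ left
container 3: place 6 m³, 1 m³ left
container 1: place 1 m³, 1 m³ left
Final containers: [13,1,4,1] [10,8] [7,6,6] [19] [14] [16] [19] [12] [11,9] [9,9].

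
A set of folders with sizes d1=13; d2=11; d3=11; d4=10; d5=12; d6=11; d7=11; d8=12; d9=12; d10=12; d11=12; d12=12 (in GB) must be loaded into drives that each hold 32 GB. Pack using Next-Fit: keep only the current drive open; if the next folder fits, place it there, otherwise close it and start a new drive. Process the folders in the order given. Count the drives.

6

Put d1 (13 GB) in drive 1; 19 GB remain.
Put d2 (11 GB) in drive 1; 8 GB remain.
Put d3 (11 GB) in drive 2; 21 GB remain.
Put d4 (10 GB) in drive 2; 11 GB remain.
Put d5 (12 GB) in drive 3; 20 GB remain.
Put d6 (11 GB) in drive 3; 9 GB remain.
Put d7 (11 GB) in drive 4; 21 GB remain.
Put d8 (12 GB) in drive 4; 9 GB remain.
Put d9 (12 GB) in drive 5; 20 GB remain.
Put d10 (12 GB) in drive 5; 8 GB remain.
Put d11 (12 GB) in drive 6; 20 GB remain.
Put d12 (12 GB) in drive 6; 8 GB remain.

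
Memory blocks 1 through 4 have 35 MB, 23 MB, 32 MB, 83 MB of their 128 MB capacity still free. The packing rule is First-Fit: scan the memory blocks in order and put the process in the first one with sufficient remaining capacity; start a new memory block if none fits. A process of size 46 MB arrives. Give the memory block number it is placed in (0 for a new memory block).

Memory blocks with room: memory block 4 (83 MB).
The first with room is memory block 4.

4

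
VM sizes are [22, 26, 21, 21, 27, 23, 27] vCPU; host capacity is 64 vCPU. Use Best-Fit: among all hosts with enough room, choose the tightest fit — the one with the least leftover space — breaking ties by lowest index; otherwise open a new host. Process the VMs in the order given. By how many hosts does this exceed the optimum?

1

Best-Fit: [22,26] [21,21] [27,23] [27] → 4 hosts.
Total size 167 vCPU; any packing needs at least ⌈167/64⌉ = 3 hosts.
An optimal packing achieves that bound: [27,27] [26,23] [22,21,21] → 3 hosts.
Excess: 4 − 3 = 1.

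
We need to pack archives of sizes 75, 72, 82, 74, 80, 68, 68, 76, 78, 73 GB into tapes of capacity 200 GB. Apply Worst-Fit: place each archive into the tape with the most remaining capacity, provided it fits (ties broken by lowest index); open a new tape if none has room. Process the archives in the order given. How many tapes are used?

5

tape 1: place 75 GB, 125 GB left
tape 1: place 72 GB, 53 GB left
tape 2: place 82 GB, 118 GB left
tape 2: place 74 GB, 44 GB left
tape 3: place 80 GB, 120 GB left
tape 3: place 68 GB, 52 GB left
tape 4: place 68 GB, 132 GB left
tape 4: place 76 GB, 56 GB left
tape 5: place 78 GB, 122 GB left
tape 5: place 73 GB, 49 GB left
Final tapes: [75,72] [82,74] [80,68] [68,76] [78,73].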